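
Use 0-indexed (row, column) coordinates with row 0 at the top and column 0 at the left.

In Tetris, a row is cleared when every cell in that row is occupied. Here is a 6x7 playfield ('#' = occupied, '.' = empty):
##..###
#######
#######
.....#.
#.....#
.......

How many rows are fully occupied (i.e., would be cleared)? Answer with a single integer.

Answer: 2

Derivation:
Check each row:
  row 0: 2 empty cells -> not full
  row 1: 0 empty cells -> FULL (clear)
  row 2: 0 empty cells -> FULL (clear)
  row 3: 6 empty cells -> not full
  row 4: 5 empty cells -> not full
  row 5: 7 empty cells -> not full
Total rows cleared: 2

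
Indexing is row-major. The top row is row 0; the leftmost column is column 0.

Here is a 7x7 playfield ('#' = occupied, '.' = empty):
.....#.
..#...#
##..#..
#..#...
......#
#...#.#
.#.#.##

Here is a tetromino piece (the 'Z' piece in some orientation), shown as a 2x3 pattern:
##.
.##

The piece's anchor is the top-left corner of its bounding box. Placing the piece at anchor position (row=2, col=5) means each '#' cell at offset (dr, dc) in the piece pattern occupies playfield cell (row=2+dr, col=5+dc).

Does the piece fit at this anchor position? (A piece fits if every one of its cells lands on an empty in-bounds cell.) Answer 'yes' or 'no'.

Check each piece cell at anchor (2, 5):
  offset (0,0) -> (2,5): empty -> OK
  offset (0,1) -> (2,6): empty -> OK
  offset (1,1) -> (3,6): empty -> OK
  offset (1,2) -> (3,7): out of bounds -> FAIL
All cells valid: no

Answer: no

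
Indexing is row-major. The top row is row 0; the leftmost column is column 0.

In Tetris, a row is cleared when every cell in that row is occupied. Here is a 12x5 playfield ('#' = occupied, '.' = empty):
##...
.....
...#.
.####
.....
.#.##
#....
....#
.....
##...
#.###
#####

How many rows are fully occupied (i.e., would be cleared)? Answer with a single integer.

Answer: 1

Derivation:
Check each row:
  row 0: 3 empty cells -> not full
  row 1: 5 empty cells -> not full
  row 2: 4 empty cells -> not full
  row 3: 1 empty cell -> not full
  row 4: 5 empty cells -> not full
  row 5: 2 empty cells -> not full
  row 6: 4 empty cells -> not full
  row 7: 4 empty cells -> not full
  row 8: 5 empty cells -> not full
  row 9: 3 empty cells -> not full
  row 10: 1 empty cell -> not full
  row 11: 0 empty cells -> FULL (clear)
Total rows cleared: 1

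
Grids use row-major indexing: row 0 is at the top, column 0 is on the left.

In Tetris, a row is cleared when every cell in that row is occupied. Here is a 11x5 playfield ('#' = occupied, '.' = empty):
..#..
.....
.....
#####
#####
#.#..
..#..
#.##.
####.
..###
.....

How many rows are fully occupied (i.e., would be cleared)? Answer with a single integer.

Check each row:
  row 0: 4 empty cells -> not full
  row 1: 5 empty cells -> not full
  row 2: 5 empty cells -> not full
  row 3: 0 empty cells -> FULL (clear)
  row 4: 0 empty cells -> FULL (clear)
  row 5: 3 empty cells -> not full
  row 6: 4 empty cells -> not full
  row 7: 2 empty cells -> not full
  row 8: 1 empty cell -> not full
  row 9: 2 empty cells -> not full
  row 10: 5 empty cells -> not full
Total rows cleared: 2

Answer: 2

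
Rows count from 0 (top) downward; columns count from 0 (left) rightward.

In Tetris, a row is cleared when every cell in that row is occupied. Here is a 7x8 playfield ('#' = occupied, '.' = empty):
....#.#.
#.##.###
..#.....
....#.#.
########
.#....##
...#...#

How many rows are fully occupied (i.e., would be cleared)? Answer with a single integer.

Check each row:
  row 0: 6 empty cells -> not full
  row 1: 2 empty cells -> not full
  row 2: 7 empty cells -> not full
  row 3: 6 empty cells -> not full
  row 4: 0 empty cells -> FULL (clear)
  row 5: 5 empty cells -> not full
  row 6: 6 empty cells -> not full
Total rows cleared: 1

Answer: 1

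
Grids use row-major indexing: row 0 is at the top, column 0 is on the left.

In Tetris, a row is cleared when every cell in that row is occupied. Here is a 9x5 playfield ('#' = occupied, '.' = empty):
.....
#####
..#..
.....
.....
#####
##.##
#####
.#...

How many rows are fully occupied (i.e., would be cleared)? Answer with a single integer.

Check each row:
  row 0: 5 empty cells -> not full
  row 1: 0 empty cells -> FULL (clear)
  row 2: 4 empty cells -> not full
  row 3: 5 empty cells -> not full
  row 4: 5 empty cells -> not full
  row 5: 0 empty cells -> FULL (clear)
  row 6: 1 empty cell -> not full
  row 7: 0 empty cells -> FULL (clear)
  row 8: 4 empty cells -> not full
Total rows cleared: 3

Answer: 3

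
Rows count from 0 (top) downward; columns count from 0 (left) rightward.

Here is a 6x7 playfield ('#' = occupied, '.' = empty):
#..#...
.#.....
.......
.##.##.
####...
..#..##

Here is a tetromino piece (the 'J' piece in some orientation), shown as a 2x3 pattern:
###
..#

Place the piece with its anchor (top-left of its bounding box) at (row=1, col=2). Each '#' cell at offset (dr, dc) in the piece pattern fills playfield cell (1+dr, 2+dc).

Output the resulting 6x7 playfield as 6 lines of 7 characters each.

Fill (1+0,2+0) = (1,2)
Fill (1+0,2+1) = (1,3)
Fill (1+0,2+2) = (1,4)
Fill (1+1,2+2) = (2,4)

Answer: #..#...
.####..
....#..
.##.##.
####...
..#..##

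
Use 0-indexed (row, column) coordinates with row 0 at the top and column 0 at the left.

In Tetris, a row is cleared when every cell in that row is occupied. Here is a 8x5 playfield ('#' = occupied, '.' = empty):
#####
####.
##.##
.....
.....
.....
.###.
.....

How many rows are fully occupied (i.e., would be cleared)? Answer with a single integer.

Answer: 1

Derivation:
Check each row:
  row 0: 0 empty cells -> FULL (clear)
  row 1: 1 empty cell -> not full
  row 2: 1 empty cell -> not full
  row 3: 5 empty cells -> not full
  row 4: 5 empty cells -> not full
  row 5: 5 empty cells -> not full
  row 6: 2 empty cells -> not full
  row 7: 5 empty cells -> not full
Total rows cleared: 1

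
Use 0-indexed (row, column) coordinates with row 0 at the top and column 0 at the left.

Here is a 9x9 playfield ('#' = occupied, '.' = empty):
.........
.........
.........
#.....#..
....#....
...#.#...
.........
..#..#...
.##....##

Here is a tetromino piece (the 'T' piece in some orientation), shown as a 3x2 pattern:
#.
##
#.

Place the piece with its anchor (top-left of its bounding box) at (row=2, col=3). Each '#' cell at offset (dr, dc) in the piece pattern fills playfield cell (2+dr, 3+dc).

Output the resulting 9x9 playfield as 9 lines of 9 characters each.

Fill (2+0,3+0) = (2,3)
Fill (2+1,3+0) = (3,3)
Fill (2+1,3+1) = (3,4)
Fill (2+2,3+0) = (4,3)

Answer: .........
.........
...#.....
#..##.#..
...##....
...#.#...
.........
..#..#...
.##....##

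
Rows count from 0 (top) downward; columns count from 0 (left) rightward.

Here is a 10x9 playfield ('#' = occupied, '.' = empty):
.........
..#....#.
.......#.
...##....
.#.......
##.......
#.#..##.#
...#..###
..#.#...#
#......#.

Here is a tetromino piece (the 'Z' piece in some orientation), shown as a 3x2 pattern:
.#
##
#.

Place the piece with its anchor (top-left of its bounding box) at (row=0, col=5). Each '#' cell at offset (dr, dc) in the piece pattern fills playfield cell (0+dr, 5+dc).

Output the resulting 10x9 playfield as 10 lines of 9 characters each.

Fill (0+0,5+1) = (0,6)
Fill (0+1,5+0) = (1,5)
Fill (0+1,5+1) = (1,6)
Fill (0+2,5+0) = (2,5)

Answer: ......#..
..#..###.
.....#.#.
...##....
.#.......
##.......
#.#..##.#
...#..###
..#.#...#
#......#.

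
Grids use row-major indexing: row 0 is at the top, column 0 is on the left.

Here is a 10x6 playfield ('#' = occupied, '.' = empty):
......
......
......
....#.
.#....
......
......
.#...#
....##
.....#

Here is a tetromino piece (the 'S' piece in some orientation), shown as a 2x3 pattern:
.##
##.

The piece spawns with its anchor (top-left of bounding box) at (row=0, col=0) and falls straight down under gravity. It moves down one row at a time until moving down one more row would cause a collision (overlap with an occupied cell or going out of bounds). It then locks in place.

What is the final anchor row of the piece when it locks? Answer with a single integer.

Spawn at (row=0, col=0). Try each row:
  row 0: fits
  row 1: fits
  row 2: fits
  row 3: blocked -> lock at row 2

Answer: 2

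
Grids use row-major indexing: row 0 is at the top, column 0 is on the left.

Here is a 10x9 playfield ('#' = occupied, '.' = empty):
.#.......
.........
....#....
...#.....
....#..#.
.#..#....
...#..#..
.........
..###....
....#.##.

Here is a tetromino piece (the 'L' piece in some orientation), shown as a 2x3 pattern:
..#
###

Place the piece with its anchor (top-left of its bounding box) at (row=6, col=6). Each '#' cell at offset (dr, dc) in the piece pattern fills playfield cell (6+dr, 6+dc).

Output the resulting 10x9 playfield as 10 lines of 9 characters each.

Answer: .#.......
.........
....#....
...#.....
....#..#.
.#..#....
...#..#.#
......###
..###....
....#.##.

Derivation:
Fill (6+0,6+2) = (6,8)
Fill (6+1,6+0) = (7,6)
Fill (6+1,6+1) = (7,7)
Fill (6+1,6+2) = (7,8)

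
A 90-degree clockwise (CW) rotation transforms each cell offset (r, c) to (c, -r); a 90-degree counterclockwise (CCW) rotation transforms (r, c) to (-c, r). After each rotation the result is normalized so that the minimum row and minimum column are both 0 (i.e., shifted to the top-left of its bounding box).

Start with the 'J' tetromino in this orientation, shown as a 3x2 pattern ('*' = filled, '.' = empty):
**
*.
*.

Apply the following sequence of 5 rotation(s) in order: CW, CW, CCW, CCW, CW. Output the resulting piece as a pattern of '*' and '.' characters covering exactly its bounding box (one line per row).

Answer: ***
..*

Derivation:
Start:
**
*.
*.
After rotation 1 (CW):
***
..*
After rotation 2 (CW):
.*
.*
**
After rotation 3 (CCW):
***
..*
After rotation 4 (CCW):
**
*.
*.
After rotation 5 (CW):
***
..*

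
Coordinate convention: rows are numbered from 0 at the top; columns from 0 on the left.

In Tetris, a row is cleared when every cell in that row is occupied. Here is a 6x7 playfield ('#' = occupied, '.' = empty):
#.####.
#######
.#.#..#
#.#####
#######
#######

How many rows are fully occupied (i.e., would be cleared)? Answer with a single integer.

Check each row:
  row 0: 2 empty cells -> not full
  row 1: 0 empty cells -> FULL (clear)
  row 2: 4 empty cells -> not full
  row 3: 1 empty cell -> not full
  row 4: 0 empty cells -> FULL (clear)
  row 5: 0 empty cells -> FULL (clear)
Total rows cleared: 3

Answer: 3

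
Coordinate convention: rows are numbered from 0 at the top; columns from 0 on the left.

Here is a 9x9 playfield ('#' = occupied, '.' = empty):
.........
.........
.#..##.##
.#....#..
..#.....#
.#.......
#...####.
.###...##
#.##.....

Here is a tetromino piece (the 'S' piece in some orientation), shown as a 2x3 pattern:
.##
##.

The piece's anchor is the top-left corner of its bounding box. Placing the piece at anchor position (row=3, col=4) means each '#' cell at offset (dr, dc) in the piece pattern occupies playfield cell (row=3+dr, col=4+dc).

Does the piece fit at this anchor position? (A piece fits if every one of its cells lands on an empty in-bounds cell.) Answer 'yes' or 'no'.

Check each piece cell at anchor (3, 4):
  offset (0,1) -> (3,5): empty -> OK
  offset (0,2) -> (3,6): occupied ('#') -> FAIL
  offset (1,0) -> (4,4): empty -> OK
  offset (1,1) -> (4,5): empty -> OK
All cells valid: no

Answer: no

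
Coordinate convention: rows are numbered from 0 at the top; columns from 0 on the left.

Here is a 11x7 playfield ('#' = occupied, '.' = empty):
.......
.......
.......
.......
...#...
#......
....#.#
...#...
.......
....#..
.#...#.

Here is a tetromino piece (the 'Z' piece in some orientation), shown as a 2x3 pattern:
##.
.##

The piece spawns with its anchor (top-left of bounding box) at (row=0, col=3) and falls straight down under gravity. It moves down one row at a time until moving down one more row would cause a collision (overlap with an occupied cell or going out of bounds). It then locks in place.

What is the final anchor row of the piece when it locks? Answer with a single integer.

Spawn at (row=0, col=3). Try each row:
  row 0: fits
  row 1: fits
  row 2: fits
  row 3: fits
  row 4: blocked -> lock at row 3

Answer: 3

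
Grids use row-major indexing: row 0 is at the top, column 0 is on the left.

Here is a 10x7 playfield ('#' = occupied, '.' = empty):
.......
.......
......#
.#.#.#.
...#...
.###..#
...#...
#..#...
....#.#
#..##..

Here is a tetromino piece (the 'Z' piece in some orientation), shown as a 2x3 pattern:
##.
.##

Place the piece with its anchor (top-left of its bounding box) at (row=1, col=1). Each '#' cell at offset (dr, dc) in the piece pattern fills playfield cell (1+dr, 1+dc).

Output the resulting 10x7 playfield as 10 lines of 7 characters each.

Fill (1+0,1+0) = (1,1)
Fill (1+0,1+1) = (1,2)
Fill (1+1,1+1) = (2,2)
Fill (1+1,1+2) = (2,3)

Answer: .......
.##....
..##..#
.#.#.#.
...#...
.###..#
...#...
#..#...
....#.#
#..##..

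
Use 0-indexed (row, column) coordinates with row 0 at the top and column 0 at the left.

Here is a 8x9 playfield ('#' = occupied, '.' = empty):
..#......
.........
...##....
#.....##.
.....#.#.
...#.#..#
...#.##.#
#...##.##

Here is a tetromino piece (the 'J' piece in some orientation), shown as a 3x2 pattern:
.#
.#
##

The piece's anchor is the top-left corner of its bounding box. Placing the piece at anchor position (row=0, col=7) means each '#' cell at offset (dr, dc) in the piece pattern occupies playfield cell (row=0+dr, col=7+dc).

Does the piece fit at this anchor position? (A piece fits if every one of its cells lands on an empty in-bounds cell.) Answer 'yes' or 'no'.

Answer: yes

Derivation:
Check each piece cell at anchor (0, 7):
  offset (0,1) -> (0,8): empty -> OK
  offset (1,1) -> (1,8): empty -> OK
  offset (2,0) -> (2,7): empty -> OK
  offset (2,1) -> (2,8): empty -> OK
All cells valid: yes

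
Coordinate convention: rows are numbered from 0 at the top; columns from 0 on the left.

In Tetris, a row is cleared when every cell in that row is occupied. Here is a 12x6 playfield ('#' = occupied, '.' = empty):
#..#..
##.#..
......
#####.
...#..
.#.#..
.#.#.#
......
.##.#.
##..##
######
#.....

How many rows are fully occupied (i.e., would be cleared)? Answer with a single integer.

Check each row:
  row 0: 4 empty cells -> not full
  row 1: 3 empty cells -> not full
  row 2: 6 empty cells -> not full
  row 3: 1 empty cell -> not full
  row 4: 5 empty cells -> not full
  row 5: 4 empty cells -> not full
  row 6: 3 empty cells -> not full
  row 7: 6 empty cells -> not full
  row 8: 3 empty cells -> not full
  row 9: 2 empty cells -> not full
  row 10: 0 empty cells -> FULL (clear)
  row 11: 5 empty cells -> not full
Total rows cleared: 1

Answer: 1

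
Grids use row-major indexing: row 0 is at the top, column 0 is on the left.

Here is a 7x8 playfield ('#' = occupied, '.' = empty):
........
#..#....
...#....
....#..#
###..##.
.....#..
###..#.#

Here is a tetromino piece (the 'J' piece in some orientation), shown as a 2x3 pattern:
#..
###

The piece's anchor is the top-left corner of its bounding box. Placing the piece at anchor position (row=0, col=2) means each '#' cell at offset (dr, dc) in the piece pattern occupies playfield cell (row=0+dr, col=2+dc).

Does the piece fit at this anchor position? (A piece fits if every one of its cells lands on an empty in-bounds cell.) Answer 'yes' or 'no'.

Check each piece cell at anchor (0, 2):
  offset (0,0) -> (0,2): empty -> OK
  offset (1,0) -> (1,2): empty -> OK
  offset (1,1) -> (1,3): occupied ('#') -> FAIL
  offset (1,2) -> (1,4): empty -> OK
All cells valid: no

Answer: no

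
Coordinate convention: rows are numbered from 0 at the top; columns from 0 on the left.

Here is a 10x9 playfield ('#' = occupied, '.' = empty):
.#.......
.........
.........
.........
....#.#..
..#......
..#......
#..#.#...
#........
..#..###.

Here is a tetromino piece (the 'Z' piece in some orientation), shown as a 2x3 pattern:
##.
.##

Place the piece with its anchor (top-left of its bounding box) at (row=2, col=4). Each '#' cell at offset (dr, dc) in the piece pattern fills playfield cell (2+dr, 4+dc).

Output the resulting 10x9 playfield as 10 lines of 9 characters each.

Fill (2+0,4+0) = (2,4)
Fill (2+0,4+1) = (2,5)
Fill (2+1,4+1) = (3,5)
Fill (2+1,4+2) = (3,6)

Answer: .#.......
.........
....##...
.....##..
....#.#..
..#......
..#......
#..#.#...
#........
..#..###.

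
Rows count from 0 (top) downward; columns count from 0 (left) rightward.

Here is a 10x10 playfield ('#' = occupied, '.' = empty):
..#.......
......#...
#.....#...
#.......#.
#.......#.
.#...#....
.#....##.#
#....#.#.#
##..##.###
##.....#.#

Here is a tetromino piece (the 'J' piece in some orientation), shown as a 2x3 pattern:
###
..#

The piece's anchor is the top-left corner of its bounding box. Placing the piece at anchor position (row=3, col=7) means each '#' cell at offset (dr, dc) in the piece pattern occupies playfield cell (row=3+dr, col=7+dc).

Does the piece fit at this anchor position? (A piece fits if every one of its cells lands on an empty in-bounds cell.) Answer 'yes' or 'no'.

Check each piece cell at anchor (3, 7):
  offset (0,0) -> (3,7): empty -> OK
  offset (0,1) -> (3,8): occupied ('#') -> FAIL
  offset (0,2) -> (3,9): empty -> OK
  offset (1,2) -> (4,9): empty -> OK
All cells valid: no

Answer: no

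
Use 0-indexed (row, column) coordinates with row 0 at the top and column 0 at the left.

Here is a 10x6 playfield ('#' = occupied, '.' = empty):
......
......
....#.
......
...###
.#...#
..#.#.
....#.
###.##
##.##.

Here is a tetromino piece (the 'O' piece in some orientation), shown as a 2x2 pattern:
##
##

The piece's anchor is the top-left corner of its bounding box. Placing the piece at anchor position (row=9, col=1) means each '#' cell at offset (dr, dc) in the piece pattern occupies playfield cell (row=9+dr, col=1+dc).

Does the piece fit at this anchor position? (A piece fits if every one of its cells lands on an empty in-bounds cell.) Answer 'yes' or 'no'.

Check each piece cell at anchor (9, 1):
  offset (0,0) -> (9,1): occupied ('#') -> FAIL
  offset (0,1) -> (9,2): empty -> OK
  offset (1,0) -> (10,1): out of bounds -> FAIL
  offset (1,1) -> (10,2): out of bounds -> FAIL
All cells valid: no

Answer: no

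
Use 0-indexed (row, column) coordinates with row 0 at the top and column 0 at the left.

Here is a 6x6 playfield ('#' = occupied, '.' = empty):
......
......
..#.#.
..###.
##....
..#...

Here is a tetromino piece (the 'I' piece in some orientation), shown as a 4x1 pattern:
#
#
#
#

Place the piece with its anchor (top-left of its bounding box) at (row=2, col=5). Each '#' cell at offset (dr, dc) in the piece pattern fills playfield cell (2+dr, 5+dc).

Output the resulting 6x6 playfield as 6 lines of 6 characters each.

Answer: ......
......
..#.##
..####
##...#
..#..#

Derivation:
Fill (2+0,5+0) = (2,5)
Fill (2+1,5+0) = (3,5)
Fill (2+2,5+0) = (4,5)
Fill (2+3,5+0) = (5,5)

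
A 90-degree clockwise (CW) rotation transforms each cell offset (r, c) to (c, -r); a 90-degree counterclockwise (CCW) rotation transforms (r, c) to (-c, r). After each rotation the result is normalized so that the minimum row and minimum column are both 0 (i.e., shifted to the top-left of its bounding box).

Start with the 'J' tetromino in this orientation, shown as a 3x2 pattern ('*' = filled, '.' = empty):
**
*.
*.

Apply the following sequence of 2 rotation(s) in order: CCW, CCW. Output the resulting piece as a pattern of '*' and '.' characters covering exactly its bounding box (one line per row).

Answer: .*
.*
**

Derivation:
Start:
**
*.
*.
After rotation 1 (CCW):
*..
***
After rotation 2 (CCW):
.*
.*
**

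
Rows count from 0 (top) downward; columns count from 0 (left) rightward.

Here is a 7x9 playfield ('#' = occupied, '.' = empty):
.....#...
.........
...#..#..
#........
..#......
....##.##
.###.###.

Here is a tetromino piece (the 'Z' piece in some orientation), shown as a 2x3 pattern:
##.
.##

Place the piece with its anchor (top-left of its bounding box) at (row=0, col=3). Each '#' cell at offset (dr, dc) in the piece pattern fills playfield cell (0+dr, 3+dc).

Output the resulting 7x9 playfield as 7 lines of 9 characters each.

Fill (0+0,3+0) = (0,3)
Fill (0+0,3+1) = (0,4)
Fill (0+1,3+1) = (1,4)
Fill (0+1,3+2) = (1,5)

Answer: ...###...
....##...
...#..#..
#........
..#......
....##.##
.###.###.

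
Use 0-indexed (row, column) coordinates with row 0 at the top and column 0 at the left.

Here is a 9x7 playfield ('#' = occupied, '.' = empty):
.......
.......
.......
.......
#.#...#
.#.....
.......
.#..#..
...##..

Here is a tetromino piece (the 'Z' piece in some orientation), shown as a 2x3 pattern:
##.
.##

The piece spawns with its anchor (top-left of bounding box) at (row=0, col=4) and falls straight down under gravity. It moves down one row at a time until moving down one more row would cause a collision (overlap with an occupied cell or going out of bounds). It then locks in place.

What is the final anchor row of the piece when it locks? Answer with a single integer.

Spawn at (row=0, col=4). Try each row:
  row 0: fits
  row 1: fits
  row 2: fits
  row 3: blocked -> lock at row 2

Answer: 2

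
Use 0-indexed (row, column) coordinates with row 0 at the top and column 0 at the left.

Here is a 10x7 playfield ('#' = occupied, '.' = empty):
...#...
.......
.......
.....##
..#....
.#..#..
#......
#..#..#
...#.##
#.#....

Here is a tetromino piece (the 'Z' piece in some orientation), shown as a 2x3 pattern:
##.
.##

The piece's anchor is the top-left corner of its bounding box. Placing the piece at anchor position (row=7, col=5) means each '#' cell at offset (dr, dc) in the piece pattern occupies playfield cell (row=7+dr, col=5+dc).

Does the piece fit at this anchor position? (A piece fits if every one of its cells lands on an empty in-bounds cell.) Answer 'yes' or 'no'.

Answer: no

Derivation:
Check each piece cell at anchor (7, 5):
  offset (0,0) -> (7,5): empty -> OK
  offset (0,1) -> (7,6): occupied ('#') -> FAIL
  offset (1,1) -> (8,6): occupied ('#') -> FAIL
  offset (1,2) -> (8,7): out of bounds -> FAIL
All cells valid: no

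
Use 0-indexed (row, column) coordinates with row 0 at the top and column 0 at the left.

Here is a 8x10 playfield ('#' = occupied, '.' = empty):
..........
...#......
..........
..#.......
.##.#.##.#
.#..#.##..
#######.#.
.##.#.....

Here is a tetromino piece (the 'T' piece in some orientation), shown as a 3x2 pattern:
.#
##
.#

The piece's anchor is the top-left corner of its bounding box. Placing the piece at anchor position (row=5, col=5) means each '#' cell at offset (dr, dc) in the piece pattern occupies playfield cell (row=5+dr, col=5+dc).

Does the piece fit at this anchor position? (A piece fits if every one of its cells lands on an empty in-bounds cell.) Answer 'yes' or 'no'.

Check each piece cell at anchor (5, 5):
  offset (0,1) -> (5,6): occupied ('#') -> FAIL
  offset (1,0) -> (6,5): occupied ('#') -> FAIL
  offset (1,1) -> (6,6): occupied ('#') -> FAIL
  offset (2,1) -> (7,6): empty -> OK
All cells valid: no

Answer: no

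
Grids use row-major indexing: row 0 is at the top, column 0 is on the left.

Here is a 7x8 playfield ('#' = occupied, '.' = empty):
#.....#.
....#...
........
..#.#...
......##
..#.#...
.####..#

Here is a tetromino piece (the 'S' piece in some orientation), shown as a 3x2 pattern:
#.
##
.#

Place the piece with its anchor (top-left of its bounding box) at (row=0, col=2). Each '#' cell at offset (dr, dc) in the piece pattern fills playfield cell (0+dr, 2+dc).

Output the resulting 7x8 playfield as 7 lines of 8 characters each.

Fill (0+0,2+0) = (0,2)
Fill (0+1,2+0) = (1,2)
Fill (0+1,2+1) = (1,3)
Fill (0+2,2+1) = (2,3)

Answer: #.#...#.
..###...
...#....
..#.#...
......##
..#.#...
.####..#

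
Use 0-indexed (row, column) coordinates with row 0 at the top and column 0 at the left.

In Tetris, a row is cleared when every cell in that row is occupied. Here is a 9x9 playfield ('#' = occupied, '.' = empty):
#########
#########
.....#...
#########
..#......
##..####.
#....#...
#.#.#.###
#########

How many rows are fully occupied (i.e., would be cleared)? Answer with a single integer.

Answer: 4

Derivation:
Check each row:
  row 0: 0 empty cells -> FULL (clear)
  row 1: 0 empty cells -> FULL (clear)
  row 2: 8 empty cells -> not full
  row 3: 0 empty cells -> FULL (clear)
  row 4: 8 empty cells -> not full
  row 5: 3 empty cells -> not full
  row 6: 7 empty cells -> not full
  row 7: 3 empty cells -> not full
  row 8: 0 empty cells -> FULL (clear)
Total rows cleared: 4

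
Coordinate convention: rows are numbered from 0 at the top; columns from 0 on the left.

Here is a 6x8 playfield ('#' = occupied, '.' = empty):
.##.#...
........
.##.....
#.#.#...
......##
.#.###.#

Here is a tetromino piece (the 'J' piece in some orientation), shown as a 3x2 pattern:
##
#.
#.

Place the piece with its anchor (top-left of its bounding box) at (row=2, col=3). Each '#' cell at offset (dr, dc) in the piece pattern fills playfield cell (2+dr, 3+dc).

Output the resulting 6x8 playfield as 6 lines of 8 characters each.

Answer: .##.#...
........
.####...
#.###...
...#..##
.#.###.#

Derivation:
Fill (2+0,3+0) = (2,3)
Fill (2+0,3+1) = (2,4)
Fill (2+1,3+0) = (3,3)
Fill (2+2,3+0) = (4,3)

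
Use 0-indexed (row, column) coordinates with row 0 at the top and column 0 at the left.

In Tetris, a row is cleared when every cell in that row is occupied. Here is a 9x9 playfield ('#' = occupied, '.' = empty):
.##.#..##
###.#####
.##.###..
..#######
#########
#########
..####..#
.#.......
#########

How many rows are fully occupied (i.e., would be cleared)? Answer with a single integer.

Check each row:
  row 0: 4 empty cells -> not full
  row 1: 1 empty cell -> not full
  row 2: 4 empty cells -> not full
  row 3: 2 empty cells -> not full
  row 4: 0 empty cells -> FULL (clear)
  row 5: 0 empty cells -> FULL (clear)
  row 6: 4 empty cells -> not full
  row 7: 8 empty cells -> not full
  row 8: 0 empty cells -> FULL (clear)
Total rows cleared: 3

Answer: 3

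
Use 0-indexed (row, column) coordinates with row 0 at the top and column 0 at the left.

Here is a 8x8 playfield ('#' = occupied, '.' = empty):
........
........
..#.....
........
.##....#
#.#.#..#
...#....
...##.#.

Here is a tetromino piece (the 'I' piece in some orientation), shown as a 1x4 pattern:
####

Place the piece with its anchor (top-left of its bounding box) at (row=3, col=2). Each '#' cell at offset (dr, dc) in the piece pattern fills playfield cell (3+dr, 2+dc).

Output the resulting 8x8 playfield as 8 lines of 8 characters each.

Answer: ........
........
..#.....
..####..
.##....#
#.#.#..#
...#....
...##.#.

Derivation:
Fill (3+0,2+0) = (3,2)
Fill (3+0,2+1) = (3,3)
Fill (3+0,2+2) = (3,4)
Fill (3+0,2+3) = (3,5)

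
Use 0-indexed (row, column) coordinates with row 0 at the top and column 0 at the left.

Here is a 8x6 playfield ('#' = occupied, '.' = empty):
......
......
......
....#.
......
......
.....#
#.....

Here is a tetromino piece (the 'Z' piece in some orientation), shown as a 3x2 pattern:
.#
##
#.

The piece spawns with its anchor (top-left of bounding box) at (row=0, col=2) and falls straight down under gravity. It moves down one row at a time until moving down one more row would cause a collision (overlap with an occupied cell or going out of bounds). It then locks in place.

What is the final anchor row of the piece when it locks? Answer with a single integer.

Answer: 5

Derivation:
Spawn at (row=0, col=2). Try each row:
  row 0: fits
  row 1: fits
  row 2: fits
  row 3: fits
  row 4: fits
  row 5: fits
  row 6: blocked -> lock at row 5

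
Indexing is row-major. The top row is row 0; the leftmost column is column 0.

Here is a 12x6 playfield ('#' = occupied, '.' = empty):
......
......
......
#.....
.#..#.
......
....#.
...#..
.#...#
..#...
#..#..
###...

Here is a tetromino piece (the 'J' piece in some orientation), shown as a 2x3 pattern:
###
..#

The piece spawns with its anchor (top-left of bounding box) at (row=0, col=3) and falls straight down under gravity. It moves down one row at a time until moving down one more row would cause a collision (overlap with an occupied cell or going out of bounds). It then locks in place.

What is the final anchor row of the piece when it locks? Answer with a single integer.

Answer: 3

Derivation:
Spawn at (row=0, col=3). Try each row:
  row 0: fits
  row 1: fits
  row 2: fits
  row 3: fits
  row 4: blocked -> lock at row 3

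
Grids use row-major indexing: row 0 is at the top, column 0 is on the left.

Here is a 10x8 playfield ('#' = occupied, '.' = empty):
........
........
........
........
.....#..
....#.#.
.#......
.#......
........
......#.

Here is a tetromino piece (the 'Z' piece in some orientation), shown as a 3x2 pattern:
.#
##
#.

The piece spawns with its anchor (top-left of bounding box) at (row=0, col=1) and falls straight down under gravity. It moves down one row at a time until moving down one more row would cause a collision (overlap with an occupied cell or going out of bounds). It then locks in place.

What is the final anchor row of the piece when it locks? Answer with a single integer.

Answer: 3

Derivation:
Spawn at (row=0, col=1). Try each row:
  row 0: fits
  row 1: fits
  row 2: fits
  row 3: fits
  row 4: blocked -> lock at row 3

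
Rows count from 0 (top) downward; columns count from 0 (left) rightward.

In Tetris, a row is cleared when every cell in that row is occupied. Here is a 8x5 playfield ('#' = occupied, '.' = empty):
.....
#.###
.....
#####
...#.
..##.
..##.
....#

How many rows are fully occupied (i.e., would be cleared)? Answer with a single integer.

Answer: 1

Derivation:
Check each row:
  row 0: 5 empty cells -> not full
  row 1: 1 empty cell -> not full
  row 2: 5 empty cells -> not full
  row 3: 0 empty cells -> FULL (clear)
  row 4: 4 empty cells -> not full
  row 5: 3 empty cells -> not full
  row 6: 3 empty cells -> not full
  row 7: 4 empty cells -> not full
Total rows cleared: 1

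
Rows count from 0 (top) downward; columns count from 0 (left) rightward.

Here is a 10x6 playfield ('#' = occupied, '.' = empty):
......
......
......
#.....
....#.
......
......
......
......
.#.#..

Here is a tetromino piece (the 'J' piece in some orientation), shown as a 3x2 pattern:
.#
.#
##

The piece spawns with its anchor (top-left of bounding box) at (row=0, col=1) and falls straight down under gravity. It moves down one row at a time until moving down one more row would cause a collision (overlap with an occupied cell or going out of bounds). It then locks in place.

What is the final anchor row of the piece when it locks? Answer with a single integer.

Spawn at (row=0, col=1). Try each row:
  row 0: fits
  row 1: fits
  row 2: fits
  row 3: fits
  row 4: fits
  row 5: fits
  row 6: fits
  row 7: blocked -> lock at row 6

Answer: 6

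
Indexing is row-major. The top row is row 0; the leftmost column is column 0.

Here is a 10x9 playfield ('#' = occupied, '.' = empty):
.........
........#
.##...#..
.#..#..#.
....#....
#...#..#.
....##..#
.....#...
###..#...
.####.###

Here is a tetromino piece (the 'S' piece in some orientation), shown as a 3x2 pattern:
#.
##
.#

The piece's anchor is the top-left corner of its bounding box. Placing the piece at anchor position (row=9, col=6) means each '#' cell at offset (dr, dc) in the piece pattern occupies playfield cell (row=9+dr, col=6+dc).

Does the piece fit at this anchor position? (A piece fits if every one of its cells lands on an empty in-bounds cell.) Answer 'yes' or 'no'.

Answer: no

Derivation:
Check each piece cell at anchor (9, 6):
  offset (0,0) -> (9,6): occupied ('#') -> FAIL
  offset (1,0) -> (10,6): out of bounds -> FAIL
  offset (1,1) -> (10,7): out of bounds -> FAIL
  offset (2,1) -> (11,7): out of bounds -> FAIL
All cells valid: no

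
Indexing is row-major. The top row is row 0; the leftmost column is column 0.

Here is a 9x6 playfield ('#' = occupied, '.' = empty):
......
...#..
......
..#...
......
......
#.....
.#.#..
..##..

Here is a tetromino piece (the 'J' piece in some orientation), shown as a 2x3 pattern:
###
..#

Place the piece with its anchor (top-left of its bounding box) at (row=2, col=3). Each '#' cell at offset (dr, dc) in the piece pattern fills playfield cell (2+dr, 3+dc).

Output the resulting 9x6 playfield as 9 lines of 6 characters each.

Fill (2+0,3+0) = (2,3)
Fill (2+0,3+1) = (2,4)
Fill (2+0,3+2) = (2,5)
Fill (2+1,3+2) = (3,5)

Answer: ......
...#..
...###
..#..#
......
......
#.....
.#.#..
..##..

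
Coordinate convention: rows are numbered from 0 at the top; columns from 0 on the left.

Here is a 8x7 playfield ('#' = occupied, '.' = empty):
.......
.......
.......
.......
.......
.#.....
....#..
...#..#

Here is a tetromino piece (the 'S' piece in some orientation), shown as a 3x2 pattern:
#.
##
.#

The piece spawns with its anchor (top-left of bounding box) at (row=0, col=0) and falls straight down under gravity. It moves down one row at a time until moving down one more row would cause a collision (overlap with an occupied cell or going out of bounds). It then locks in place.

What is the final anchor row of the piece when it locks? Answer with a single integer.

Spawn at (row=0, col=0). Try each row:
  row 0: fits
  row 1: fits
  row 2: fits
  row 3: blocked -> lock at row 2

Answer: 2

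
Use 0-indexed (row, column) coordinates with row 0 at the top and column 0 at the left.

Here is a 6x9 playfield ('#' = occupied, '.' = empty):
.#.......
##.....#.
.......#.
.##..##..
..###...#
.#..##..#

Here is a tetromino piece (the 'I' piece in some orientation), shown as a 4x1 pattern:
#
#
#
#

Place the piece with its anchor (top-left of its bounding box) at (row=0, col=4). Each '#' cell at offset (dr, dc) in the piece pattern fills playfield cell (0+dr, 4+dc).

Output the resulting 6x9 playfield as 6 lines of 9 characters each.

Answer: .#..#....
##..#..#.
....#..#.
.##.###..
..###...#
.#..##..#

Derivation:
Fill (0+0,4+0) = (0,4)
Fill (0+1,4+0) = (1,4)
Fill (0+2,4+0) = (2,4)
Fill (0+3,4+0) = (3,4)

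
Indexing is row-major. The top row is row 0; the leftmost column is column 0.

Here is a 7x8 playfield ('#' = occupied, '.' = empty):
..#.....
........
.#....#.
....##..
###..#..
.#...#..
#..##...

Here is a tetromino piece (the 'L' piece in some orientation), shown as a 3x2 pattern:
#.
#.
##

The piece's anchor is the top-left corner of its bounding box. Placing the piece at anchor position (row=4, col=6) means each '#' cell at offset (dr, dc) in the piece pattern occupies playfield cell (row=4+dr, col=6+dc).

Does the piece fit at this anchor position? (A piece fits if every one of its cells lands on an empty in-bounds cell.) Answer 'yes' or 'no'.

Check each piece cell at anchor (4, 6):
  offset (0,0) -> (4,6): empty -> OK
  offset (1,0) -> (5,6): empty -> OK
  offset (2,0) -> (6,6): empty -> OK
  offset (2,1) -> (6,7): empty -> OK
All cells valid: yes

Answer: yes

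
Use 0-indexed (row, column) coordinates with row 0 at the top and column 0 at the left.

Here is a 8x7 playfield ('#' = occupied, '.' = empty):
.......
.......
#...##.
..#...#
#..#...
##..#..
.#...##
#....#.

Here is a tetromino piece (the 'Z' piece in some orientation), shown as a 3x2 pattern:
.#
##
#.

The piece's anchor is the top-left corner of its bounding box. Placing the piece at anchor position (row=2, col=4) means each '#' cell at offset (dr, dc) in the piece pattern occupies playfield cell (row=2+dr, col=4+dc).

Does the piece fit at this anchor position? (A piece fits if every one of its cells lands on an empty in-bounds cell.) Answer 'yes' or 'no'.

Check each piece cell at anchor (2, 4):
  offset (0,1) -> (2,5): occupied ('#') -> FAIL
  offset (1,0) -> (3,4): empty -> OK
  offset (1,1) -> (3,5): empty -> OK
  offset (2,0) -> (4,4): empty -> OK
All cells valid: no

Answer: no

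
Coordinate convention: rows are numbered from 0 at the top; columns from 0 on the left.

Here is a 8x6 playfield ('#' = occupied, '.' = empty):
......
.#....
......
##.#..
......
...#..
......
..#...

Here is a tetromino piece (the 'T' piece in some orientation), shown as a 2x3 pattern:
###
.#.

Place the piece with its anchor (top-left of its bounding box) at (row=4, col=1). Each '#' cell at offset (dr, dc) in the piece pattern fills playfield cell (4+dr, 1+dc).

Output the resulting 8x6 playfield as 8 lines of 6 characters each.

Fill (4+0,1+0) = (4,1)
Fill (4+0,1+1) = (4,2)
Fill (4+0,1+2) = (4,3)
Fill (4+1,1+1) = (5,2)

Answer: ......
.#....
......
##.#..
.###..
..##..
......
..#...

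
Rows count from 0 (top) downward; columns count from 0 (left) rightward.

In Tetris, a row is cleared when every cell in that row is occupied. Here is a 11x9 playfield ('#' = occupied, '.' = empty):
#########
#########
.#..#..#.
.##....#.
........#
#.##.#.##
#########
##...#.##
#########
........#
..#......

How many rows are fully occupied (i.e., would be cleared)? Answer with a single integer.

Answer: 4

Derivation:
Check each row:
  row 0: 0 empty cells -> FULL (clear)
  row 1: 0 empty cells -> FULL (clear)
  row 2: 6 empty cells -> not full
  row 3: 6 empty cells -> not full
  row 4: 8 empty cells -> not full
  row 5: 3 empty cells -> not full
  row 6: 0 empty cells -> FULL (clear)
  row 7: 4 empty cells -> not full
  row 8: 0 empty cells -> FULL (clear)
  row 9: 8 empty cells -> not full
  row 10: 8 empty cells -> not full
Total rows cleared: 4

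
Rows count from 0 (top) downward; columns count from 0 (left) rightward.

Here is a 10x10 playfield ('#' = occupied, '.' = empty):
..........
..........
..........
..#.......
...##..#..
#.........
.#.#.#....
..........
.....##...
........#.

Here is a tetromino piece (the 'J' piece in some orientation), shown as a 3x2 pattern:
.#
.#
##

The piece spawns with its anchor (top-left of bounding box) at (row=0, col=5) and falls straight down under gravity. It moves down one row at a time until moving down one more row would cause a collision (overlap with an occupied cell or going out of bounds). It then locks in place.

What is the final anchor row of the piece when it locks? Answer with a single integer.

Spawn at (row=0, col=5). Try each row:
  row 0: fits
  row 1: fits
  row 2: fits
  row 3: fits
  row 4: blocked -> lock at row 3

Answer: 3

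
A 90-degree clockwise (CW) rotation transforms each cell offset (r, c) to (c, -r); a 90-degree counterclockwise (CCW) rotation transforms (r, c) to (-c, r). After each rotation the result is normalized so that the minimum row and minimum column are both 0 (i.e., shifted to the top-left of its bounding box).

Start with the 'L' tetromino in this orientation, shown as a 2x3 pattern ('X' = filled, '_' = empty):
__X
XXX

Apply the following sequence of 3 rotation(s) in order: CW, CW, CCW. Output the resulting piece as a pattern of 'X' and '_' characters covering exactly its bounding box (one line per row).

Answer: X_
X_
XX

Derivation:
Start:
__X
XXX
After rotation 1 (CW):
X_
X_
XX
After rotation 2 (CW):
XXX
X__
After rotation 3 (CCW):
X_
X_
XX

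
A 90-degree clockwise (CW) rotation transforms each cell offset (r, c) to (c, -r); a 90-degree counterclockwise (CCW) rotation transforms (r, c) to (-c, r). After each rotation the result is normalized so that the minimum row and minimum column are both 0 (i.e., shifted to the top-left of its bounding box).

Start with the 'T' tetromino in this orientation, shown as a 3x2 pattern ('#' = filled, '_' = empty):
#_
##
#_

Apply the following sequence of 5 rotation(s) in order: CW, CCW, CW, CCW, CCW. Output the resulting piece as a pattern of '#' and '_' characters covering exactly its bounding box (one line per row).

Answer: _#_
###

Derivation:
Start:
#_
##
#_
After rotation 1 (CW):
###
_#_
After rotation 2 (CCW):
#_
##
#_
After rotation 3 (CW):
###
_#_
After rotation 4 (CCW):
#_
##
#_
After rotation 5 (CCW):
_#_
###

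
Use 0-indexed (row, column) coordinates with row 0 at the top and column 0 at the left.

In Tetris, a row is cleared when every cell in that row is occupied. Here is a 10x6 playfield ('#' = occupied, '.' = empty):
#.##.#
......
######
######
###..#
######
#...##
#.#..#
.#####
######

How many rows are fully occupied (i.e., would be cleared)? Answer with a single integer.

Check each row:
  row 0: 2 empty cells -> not full
  row 1: 6 empty cells -> not full
  row 2: 0 empty cells -> FULL (clear)
  row 3: 0 empty cells -> FULL (clear)
  row 4: 2 empty cells -> not full
  row 5: 0 empty cells -> FULL (clear)
  row 6: 3 empty cells -> not full
  row 7: 3 empty cells -> not full
  row 8: 1 empty cell -> not full
  row 9: 0 empty cells -> FULL (clear)
Total rows cleared: 4

Answer: 4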